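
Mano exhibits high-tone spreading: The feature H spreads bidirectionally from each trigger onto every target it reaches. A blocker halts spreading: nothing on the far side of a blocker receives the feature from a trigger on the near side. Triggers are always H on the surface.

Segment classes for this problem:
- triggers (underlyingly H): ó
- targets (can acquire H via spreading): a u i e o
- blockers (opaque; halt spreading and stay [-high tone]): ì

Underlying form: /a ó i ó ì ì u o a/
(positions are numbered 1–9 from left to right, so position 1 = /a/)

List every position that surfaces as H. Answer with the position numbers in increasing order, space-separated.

From /ó/ at 2 rightward: 3 /i/ → H; 4 /ó/ is itself a trigger — this domain ends here.
From /ó/ at 2 leftward: 1 /a/ → H; word edge.
From /ó/ at 4 rightward: 5 /ì/ blocks.
From /ó/ at 4 leftward: 3 /i/ → H; 2 /ó/ is itself a trigger — this domain ends here.
Targets with no active source: positions 7 8 9 stay [-high tone].

1 2 3 4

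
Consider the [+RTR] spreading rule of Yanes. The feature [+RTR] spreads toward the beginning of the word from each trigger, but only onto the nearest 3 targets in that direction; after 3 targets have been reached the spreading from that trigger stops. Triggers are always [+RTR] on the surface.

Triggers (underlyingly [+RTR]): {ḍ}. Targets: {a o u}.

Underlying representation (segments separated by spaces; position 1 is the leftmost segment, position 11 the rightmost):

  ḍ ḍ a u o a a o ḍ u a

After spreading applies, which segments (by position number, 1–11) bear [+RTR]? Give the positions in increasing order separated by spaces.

1 2 6 7 8 9

From /ḍ/ at 1 leftward: word edge.
From /ḍ/ at 2 leftward: 1 /ḍ/ is itself a trigger — this domain ends here.
From /ḍ/ at 9 leftward: 8 /o/ → [+RTR]; 7 /a/ → [+RTR]; 6 /a/ → [+RTR]; bound reached.
Targets with no active source: positions 3 4 5 10 11 stay [-emphatic].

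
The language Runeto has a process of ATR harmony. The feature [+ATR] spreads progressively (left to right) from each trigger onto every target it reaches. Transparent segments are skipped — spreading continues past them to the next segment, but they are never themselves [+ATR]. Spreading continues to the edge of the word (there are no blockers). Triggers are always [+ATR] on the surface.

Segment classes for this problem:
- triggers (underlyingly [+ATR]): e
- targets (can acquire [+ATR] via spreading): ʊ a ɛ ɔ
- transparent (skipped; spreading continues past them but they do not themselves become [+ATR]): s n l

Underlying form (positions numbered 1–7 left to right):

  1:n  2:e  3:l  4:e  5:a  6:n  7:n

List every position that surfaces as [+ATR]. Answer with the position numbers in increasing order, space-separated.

2 4 5

From /e/ at 2 rightward: 3 /l/ transparent; 4 /e/ is itself a trigger — this domain ends here.
From /e/ at 4 rightward: 5 /a/ → [+ATR]; 6 /n/ transparent; 7 /n/ transparent; word edge.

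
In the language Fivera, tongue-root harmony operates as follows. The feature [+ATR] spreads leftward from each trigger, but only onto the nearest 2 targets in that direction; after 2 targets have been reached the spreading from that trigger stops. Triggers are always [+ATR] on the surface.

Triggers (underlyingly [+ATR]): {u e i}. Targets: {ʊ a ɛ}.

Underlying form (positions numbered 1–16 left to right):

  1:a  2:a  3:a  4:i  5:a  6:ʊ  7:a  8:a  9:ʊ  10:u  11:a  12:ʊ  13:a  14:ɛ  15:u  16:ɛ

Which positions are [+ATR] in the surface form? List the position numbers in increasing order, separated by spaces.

2 3 4 8 9 10 13 14 15

From /i/ at 4 leftward: 3 /a/ → [+ATR]; 2 /a/ → [+ATR]; bound reached.
From /u/ at 10 leftward: 9 /ʊ/ → [+ATR]; 8 /a/ → [+ATR]; bound reached.
From /u/ at 15 leftward: 14 /ɛ/ → [+ATR]; 13 /a/ → [+ATR]; bound reached.
Targets with no active source: positions 1 5 6 7 11 12 16 stay [-ATR].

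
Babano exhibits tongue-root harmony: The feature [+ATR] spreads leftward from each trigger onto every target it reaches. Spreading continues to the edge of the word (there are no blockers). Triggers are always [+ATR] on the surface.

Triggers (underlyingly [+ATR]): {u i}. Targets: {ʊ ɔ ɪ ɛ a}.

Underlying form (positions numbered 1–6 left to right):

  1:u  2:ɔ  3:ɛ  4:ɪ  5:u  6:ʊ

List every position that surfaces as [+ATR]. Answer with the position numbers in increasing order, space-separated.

1 2 3 4 5

From /u/ at 1 leftward: word edge.
From /u/ at 5 leftward: 4 /ɪ/ → [+ATR]; 3 /ɛ/ → [+ATR]; 2 /ɔ/ → [+ATR]; 1 /u/ is itself a trigger — this domain ends here.
Target with no active source: position 6 stays [-ATR].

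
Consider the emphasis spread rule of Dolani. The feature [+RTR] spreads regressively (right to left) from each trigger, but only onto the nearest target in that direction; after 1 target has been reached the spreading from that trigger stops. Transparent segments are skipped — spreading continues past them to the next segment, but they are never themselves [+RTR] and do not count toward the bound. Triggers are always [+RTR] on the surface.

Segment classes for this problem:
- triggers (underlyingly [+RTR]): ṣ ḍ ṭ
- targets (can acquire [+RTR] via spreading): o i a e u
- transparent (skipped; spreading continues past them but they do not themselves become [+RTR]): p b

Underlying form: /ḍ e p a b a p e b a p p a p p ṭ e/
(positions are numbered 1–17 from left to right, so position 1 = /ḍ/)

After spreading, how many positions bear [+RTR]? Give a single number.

From /ḍ/ at 1 leftward: word edge.
From /ṭ/ at 16 leftward: 15 /p/ transparent; 14 /p/ transparent; 13 /a/ → [+RTR]; bound reached.
Targets with no active source: positions 2 4 6 8 10 17 stay [-emphatic].
[+RTR] positions on the surface: 1 13 16.

3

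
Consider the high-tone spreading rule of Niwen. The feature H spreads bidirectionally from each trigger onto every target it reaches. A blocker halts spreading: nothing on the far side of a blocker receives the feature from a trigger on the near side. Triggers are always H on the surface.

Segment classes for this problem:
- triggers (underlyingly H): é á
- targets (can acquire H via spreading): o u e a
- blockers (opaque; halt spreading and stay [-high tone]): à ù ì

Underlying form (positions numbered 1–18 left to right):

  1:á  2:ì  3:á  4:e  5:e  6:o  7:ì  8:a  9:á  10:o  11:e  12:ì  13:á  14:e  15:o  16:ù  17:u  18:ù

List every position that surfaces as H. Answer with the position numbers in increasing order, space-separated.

From /á/ at 1 rightward: 2 /ì/ blocks.
From /á/ at 1 leftward: word edge.
From /á/ at 3 rightward: 4 /e/ → H; 5 /e/ → H; 6 /o/ → H; 7 /ì/ blocks.
From /á/ at 3 leftward: 2 /ì/ blocks.
From /á/ at 9 rightward: 10 /o/ → H; 11 /e/ → H; 12 /ì/ blocks.
From /á/ at 9 leftward: 8 /a/ → H; 7 /ì/ blocks.
From /á/ at 13 rightward: 14 /e/ → H; 15 /o/ → H; 16 /ù/ blocks.
From /á/ at 13 leftward: 12 /ì/ blocks.
Target with no active source: position 17 stays [-high tone].

1 3 4 5 6 8 9 10 11 13 14 15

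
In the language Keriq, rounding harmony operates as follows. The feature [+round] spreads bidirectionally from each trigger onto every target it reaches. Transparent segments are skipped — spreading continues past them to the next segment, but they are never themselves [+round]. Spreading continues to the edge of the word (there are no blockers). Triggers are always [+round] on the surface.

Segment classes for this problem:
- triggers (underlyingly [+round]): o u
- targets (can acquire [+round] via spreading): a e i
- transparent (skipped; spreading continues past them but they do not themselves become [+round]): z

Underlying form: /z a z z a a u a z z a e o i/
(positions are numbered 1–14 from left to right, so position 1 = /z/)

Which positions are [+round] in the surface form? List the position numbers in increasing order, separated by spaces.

From /u/ at 7 rightward: 8 /a/ → [+round]; 9 /z/ transparent; 10 /z/ transparent; 11 /a/ → [+round]; 12 /e/ → [+round]; 13 /o/ is itself a trigger — this domain ends here.
From /u/ at 7 leftward: 6 /a/ → [+round]; 5 /a/ → [+round]; 4 /z/ transparent; 3 /z/ transparent; 2 /a/ → [+round]; 1 /z/ transparent; word edge.
From /o/ at 13 rightward: 14 /i/ → [+round]; word edge.
From /o/ at 13 leftward: 12 /e/ → [+round]; 11 /a/ → [+round]; 10 /z/ transparent; 9 /z/ transparent; 8 /a/ → [+round]; 7 /u/ is itself a trigger — this domain ends here.

2 5 6 7 8 11 12 13 14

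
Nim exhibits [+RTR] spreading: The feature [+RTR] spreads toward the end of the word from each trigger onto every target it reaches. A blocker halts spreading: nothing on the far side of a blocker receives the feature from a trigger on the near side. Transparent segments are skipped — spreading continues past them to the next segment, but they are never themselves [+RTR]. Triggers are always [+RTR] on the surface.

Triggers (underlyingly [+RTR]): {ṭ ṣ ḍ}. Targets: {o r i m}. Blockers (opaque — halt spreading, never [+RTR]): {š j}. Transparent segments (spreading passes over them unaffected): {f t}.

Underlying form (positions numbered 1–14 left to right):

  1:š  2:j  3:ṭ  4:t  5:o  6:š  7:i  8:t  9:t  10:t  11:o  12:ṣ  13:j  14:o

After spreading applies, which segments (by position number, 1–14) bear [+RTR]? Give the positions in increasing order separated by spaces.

From /ṭ/ at 3 rightward: 4 /t/ transparent; 5 /o/ → [+RTR]; 6 /š/ blocks.
From /ṣ/ at 12 rightward: 13 /j/ blocks.
Targets with no active source: positions 7 11 14 stay [-emphatic].

3 5 12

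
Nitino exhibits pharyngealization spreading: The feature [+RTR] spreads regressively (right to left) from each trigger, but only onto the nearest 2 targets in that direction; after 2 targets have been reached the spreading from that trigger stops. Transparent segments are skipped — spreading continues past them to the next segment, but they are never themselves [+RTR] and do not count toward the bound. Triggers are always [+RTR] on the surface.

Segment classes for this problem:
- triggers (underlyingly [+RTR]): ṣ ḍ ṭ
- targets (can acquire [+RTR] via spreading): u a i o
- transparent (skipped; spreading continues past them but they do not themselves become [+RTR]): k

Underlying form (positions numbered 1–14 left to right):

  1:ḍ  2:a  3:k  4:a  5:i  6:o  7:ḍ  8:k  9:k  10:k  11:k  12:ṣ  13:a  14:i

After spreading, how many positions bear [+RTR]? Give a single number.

5

From /ḍ/ at 1 leftward: word edge.
From /ḍ/ at 7 leftward: 6 /o/ → [+RTR]; 5 /i/ → [+RTR]; bound reached.
From /ṣ/ at 12 leftward: 11 /k/ transparent; 10 /k/ transparent; 9 /k/ transparent; 8 /k/ transparent; 7 /ḍ/ is itself a trigger — this domain ends here.
Targets with no active source: positions 2 4 13 14 stay [-emphatic].
[+RTR] positions on the surface: 1 5 6 7 12.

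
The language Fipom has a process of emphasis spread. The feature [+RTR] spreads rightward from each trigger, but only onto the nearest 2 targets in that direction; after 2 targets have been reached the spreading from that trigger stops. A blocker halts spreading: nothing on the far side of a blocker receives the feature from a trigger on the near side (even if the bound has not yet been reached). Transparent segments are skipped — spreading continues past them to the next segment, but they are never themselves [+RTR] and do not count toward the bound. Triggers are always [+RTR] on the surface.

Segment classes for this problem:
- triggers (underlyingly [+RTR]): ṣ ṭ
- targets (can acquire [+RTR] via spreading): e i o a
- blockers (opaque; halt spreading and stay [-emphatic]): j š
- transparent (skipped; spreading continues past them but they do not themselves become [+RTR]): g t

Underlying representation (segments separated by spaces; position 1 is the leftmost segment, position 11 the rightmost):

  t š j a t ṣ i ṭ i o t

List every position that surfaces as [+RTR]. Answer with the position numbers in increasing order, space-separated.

6 7 8 9 10

From /ṣ/ at 6 rightward: 7 /i/ → [+RTR]; 8 /ṭ/ is itself a trigger — this domain ends here.
From /ṭ/ at 8 rightward: 9 /i/ → [+RTR]; 10 /o/ → [+RTR]; bound reached.
Target with no active source: position 4 stays [-emphatic].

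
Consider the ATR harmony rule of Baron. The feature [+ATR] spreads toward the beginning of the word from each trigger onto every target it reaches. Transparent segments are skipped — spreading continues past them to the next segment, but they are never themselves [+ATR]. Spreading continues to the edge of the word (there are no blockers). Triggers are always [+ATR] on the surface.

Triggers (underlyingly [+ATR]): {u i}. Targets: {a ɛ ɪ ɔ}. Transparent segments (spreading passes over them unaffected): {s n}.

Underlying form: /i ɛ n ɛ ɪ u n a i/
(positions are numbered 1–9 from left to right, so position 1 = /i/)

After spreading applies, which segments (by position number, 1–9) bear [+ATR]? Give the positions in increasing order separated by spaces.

From /i/ at 1 leftward: word edge.
From /u/ at 6 leftward: 5 /ɪ/ → [+ATR]; 4 /ɛ/ → [+ATR]; 3 /n/ transparent; 2 /ɛ/ → [+ATR]; 1 /i/ is itself a trigger — this domain ends here.
From /i/ at 9 leftward: 8 /a/ → [+ATR]; 7 /n/ transparent; 6 /u/ is itself a trigger — this domain ends here.

1 2 4 5 6 8 9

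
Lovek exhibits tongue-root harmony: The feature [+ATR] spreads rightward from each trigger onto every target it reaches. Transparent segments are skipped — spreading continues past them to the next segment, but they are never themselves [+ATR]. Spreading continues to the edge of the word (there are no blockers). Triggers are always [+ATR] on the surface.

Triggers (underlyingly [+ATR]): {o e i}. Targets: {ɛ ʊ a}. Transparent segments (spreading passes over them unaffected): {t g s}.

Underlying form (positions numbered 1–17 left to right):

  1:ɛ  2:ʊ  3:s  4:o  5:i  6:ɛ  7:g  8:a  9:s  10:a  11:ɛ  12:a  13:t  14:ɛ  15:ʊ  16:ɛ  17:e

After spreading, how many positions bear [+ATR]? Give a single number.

From /o/ at 4 rightward: 5 /i/ is itself a trigger — this domain ends here.
From /i/ at 5 rightward: 6 /ɛ/ → [+ATR]; 7 /g/ transparent; 8 /a/ → [+ATR]; 9 /s/ transparent; 10 /a/ → [+ATR]; 11 /ɛ/ → [+ATR]; 12 /a/ → [+ATR]; 13 /t/ transparent; 14 /ɛ/ → [+ATR]; 15 /ʊ/ → [+ATR]; 16 /ɛ/ → [+ATR]; 17 /e/ is itself a trigger — this domain ends here.
From /e/ at 17 rightward: word edge.
Targets with no active source: positions 1 2 stay [-ATR].
[+ATR] positions on the surface: 4 5 6 8 10 11 12 14 15 16 17.

11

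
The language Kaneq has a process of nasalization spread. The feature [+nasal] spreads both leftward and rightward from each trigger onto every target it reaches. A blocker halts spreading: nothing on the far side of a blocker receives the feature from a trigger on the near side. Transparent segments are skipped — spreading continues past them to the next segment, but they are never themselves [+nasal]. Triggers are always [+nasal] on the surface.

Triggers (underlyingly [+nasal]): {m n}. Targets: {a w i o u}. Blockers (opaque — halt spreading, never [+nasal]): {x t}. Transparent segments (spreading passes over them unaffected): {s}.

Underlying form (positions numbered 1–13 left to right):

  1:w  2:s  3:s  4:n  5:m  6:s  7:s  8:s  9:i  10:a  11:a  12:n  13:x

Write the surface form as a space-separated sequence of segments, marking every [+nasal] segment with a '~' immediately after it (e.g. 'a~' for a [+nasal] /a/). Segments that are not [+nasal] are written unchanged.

From /n/ at 4 rightward: 5 /m/ is itself a trigger — this domain ends here.
From /n/ at 4 leftward: 3 /s/ transparent; 2 /s/ transparent; 1 /w/ → [+nasal]; word edge.
From /m/ at 5 rightward: 6 /s/ transparent; 7 /s/ transparent; 8 /s/ transparent; 9 /i/ → [+nasal]; 10 /a/ → [+nasal]; 11 /a/ → [+nasal]; 12 /n/ is itself a trigger — this domain ends here.
From /m/ at 5 leftward: 4 /n/ is itself a trigger — this domain ends here.
From /n/ at 12 rightward: 13 /x/ blocks.
From /n/ at 12 leftward: 11 /a/ → [+nasal]; 10 /a/ → [+nasal]; 9 /i/ → [+nasal]; 8 /s/ transparent; 7 /s/ transparent; 6 /s/ transparent; 5 /m/ is itself a trigger — this domain ends here.
[+nasal] positions on the surface: 1 4 5 9 10 11 12.

w~ s s n~ m~ s s s i~ a~ a~ n~ x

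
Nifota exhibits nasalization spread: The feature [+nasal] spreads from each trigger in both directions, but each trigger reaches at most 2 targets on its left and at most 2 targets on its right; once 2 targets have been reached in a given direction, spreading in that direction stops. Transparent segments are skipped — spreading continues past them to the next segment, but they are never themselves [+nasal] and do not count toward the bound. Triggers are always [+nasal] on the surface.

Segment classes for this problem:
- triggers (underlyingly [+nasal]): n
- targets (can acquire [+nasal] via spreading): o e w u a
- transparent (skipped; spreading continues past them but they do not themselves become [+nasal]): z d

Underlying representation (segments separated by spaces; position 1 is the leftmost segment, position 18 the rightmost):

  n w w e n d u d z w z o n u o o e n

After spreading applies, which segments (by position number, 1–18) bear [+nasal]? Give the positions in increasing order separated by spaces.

From /n/ at 1 rightward: 2 /w/ → [+nasal]; 3 /w/ → [+nasal]; bound reached.
From /n/ at 1 leftward: word edge.
From /n/ at 5 rightward: 6 /d/ transparent; 7 /u/ → [+nasal]; 8 /d/ transparent; 9 /z/ transparent; 10 /w/ → [+nasal]; bound reached.
From /n/ at 5 leftward: 4 /e/ → [+nasal]; 3 /w/ → [+nasal]; bound reached.
From /n/ at 13 rightward: 14 /u/ → [+nasal]; 15 /o/ → [+nasal]; bound reached.
From /n/ at 13 leftward: 12 /o/ → [+nasal]; 11 /z/ transparent; 10 /w/ → [+nasal]; bound reached.
From /n/ at 18 rightward: word edge.
From /n/ at 18 leftward: 17 /e/ → [+nasal]; 16 /o/ → [+nasal]; bound reached.

1 2 3 4 5 7 10 12 13 14 15 16 17 18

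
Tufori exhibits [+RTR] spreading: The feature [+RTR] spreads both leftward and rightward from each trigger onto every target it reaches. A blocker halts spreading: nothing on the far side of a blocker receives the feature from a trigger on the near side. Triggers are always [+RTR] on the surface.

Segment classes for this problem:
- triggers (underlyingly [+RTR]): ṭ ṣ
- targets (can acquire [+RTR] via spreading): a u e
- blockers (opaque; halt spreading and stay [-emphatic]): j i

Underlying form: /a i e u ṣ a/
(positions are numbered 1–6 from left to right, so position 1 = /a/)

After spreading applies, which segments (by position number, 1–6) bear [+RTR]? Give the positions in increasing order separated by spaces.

3 4 5 6

From /ṣ/ at 5 rightward: 6 /a/ → [+RTR]; word edge.
From /ṣ/ at 5 leftward: 4 /u/ → [+RTR]; 3 /e/ → [+RTR]; 2 /i/ blocks.
Target with no active source: position 1 stays [-emphatic].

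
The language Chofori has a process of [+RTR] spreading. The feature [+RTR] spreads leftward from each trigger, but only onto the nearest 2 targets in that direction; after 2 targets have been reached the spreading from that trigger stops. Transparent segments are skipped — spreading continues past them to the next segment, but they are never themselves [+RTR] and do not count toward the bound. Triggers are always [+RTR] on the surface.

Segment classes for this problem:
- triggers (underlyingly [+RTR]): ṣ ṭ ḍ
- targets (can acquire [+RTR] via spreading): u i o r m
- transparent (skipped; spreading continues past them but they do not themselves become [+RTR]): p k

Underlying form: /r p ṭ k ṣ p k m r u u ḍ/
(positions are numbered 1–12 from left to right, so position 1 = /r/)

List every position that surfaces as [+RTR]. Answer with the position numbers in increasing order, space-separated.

From /ṭ/ at 3 leftward: 2 /p/ transparent; 1 /r/ → [+RTR]; word edge.
From /ṣ/ at 5 leftward: 4 /k/ transparent; 3 /ṭ/ is itself a trigger — this domain ends here.
From /ḍ/ at 12 leftward: 11 /u/ → [+RTR]; 10 /u/ → [+RTR]; bound reached.
Targets with no active source: positions 8 9 stay [-emphatic].

1 3 5 10 11 12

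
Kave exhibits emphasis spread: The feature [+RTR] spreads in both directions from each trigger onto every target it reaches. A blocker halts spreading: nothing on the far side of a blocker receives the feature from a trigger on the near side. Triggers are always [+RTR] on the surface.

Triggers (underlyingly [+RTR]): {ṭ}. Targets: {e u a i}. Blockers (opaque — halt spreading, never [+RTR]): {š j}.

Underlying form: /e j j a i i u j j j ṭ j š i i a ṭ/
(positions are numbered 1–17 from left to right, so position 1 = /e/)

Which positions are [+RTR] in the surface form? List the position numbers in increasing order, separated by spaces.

11 14 15 16 17

From /ṭ/ at 11 rightward: 12 /j/ blocks.
From /ṭ/ at 11 leftward: 10 /j/ blocks.
From /ṭ/ at 17 rightward: word edge.
From /ṭ/ at 17 leftward: 16 /a/ → [+RTR]; 15 /i/ → [+RTR]; 14 /i/ → [+RTR]; 13 /š/ blocks.
Targets with no active source: positions 1 4 5 6 7 stay [-emphatic].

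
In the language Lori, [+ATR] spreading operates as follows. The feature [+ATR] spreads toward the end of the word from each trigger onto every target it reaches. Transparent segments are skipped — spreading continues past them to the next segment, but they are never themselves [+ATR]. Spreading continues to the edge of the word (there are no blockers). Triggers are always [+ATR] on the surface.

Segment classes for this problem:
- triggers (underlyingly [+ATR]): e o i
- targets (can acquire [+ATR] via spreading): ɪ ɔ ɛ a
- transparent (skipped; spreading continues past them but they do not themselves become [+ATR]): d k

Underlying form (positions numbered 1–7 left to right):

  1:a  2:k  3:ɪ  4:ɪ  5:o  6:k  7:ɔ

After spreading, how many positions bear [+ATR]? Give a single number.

From /o/ at 5 rightward: 6 /k/ transparent; 7 /ɔ/ → [+ATR]; word edge.
Targets with no active source: positions 1 3 4 stay [-ATR].
[+ATR] positions on the surface: 5 7.

2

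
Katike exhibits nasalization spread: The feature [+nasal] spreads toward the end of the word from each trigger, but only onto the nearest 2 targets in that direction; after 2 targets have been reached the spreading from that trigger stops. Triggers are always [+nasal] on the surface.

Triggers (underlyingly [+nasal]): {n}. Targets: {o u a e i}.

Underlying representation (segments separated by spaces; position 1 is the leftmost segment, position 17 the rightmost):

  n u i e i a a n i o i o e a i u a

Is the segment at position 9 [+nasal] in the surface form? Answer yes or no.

yes

From /n/ at 1 rightward: 2 /u/ → [+nasal]; 3 /i/ → [+nasal]; bound reached.
From /n/ at 8 rightward: 9 /i/ → [+nasal]; 10 /o/ → [+nasal]; bound reached.
Targets with no active source: positions 4 5 6 7 11 12 13 14 15 16 17 stay [-nasal].
[+nasal] positions on the surface: 1 2 3 8 9 10.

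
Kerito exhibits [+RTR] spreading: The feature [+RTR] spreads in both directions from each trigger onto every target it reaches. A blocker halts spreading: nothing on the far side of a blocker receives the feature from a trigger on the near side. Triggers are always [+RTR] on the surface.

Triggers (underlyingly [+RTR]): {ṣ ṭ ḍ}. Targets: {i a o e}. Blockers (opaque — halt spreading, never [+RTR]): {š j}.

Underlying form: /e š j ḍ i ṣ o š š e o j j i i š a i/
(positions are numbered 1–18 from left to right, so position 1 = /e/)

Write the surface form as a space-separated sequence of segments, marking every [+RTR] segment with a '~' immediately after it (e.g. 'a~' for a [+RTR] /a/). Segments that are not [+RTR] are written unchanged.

e š j ḍ~ i~ ṣ~ o~ š š e o j j i i š a i

From /ḍ/ at 4 rightward: 5 /i/ → [+RTR]; 6 /ṣ/ is itself a trigger — this domain ends here.
From /ḍ/ at 4 leftward: 3 /j/ blocks.
From /ṣ/ at 6 rightward: 7 /o/ → [+RTR]; 8 /š/ blocks.
From /ṣ/ at 6 leftward: 5 /i/ → [+RTR]; 4 /ḍ/ is itself a trigger — this domain ends here.
Targets with no active source: positions 1 10 11 14 15 17 18 stay [-emphatic].
[+RTR] positions on the surface: 4 5 6 7.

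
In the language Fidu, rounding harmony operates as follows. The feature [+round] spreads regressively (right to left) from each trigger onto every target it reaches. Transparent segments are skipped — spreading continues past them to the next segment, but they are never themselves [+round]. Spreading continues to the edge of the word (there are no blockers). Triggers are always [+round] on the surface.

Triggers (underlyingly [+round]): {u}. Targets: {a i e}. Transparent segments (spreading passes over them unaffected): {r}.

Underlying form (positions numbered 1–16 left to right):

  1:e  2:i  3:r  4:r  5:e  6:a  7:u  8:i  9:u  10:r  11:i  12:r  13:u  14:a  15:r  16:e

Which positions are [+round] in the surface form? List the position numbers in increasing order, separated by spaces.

From /u/ at 7 leftward: 6 /a/ → [+round]; 5 /e/ → [+round]; 4 /r/ transparent; 3 /r/ transparent; 2 /i/ → [+round]; 1 /e/ → [+round]; word edge.
From /u/ at 9 leftward: 8 /i/ → [+round]; 7 /u/ is itself a trigger — this domain ends here.
From /u/ at 13 leftward: 12 /r/ transparent; 11 /i/ → [+round]; 10 /r/ transparent; 9 /u/ is itself a trigger — this domain ends here.
Targets with no active source: positions 14 16 stay [-round].

1 2 5 6 7 8 9 11 13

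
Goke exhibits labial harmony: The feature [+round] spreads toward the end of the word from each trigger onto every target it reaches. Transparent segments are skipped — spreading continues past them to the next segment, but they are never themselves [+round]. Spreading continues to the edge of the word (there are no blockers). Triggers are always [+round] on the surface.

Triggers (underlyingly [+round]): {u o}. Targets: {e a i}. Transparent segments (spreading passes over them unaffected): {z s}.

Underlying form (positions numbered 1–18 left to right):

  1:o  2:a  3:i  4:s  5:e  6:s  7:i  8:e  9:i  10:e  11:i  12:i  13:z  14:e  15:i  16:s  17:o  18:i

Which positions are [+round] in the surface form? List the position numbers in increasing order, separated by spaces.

1 2 3 5 7 8 9 10 11 12 14 15 17 18

From /o/ at 1 rightward: 2 /a/ → [+round]; 3 /i/ → [+round]; 4 /s/ transparent; 5 /e/ → [+round]; 6 /s/ transparent; 7 /i/ → [+round]; 8 /e/ → [+round]; 9 /i/ → [+round]; 10 /e/ → [+round]; 11 /i/ → [+round]; 12 /i/ → [+round]; 13 /z/ transparent; 14 /e/ → [+round]; 15 /i/ → [+round]; 16 /s/ transparent; 17 /o/ is itself a trigger — this domain ends here.
From /o/ at 17 rightward: 18 /i/ → [+round]; word edge.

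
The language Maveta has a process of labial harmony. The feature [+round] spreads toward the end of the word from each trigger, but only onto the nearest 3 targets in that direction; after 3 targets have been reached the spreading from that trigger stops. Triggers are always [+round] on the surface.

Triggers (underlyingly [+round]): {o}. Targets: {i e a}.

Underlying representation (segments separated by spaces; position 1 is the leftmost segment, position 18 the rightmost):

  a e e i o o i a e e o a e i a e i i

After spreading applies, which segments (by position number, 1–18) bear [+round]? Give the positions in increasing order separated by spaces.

From /o/ at 5 rightward: 6 /o/ is itself a trigger — this domain ends here.
From /o/ at 6 rightward: 7 /i/ → [+round]; 8 /a/ → [+round]; 9 /e/ → [+round]; bound reached.
From /o/ at 11 rightward: 12 /a/ → [+round]; 13 /e/ → [+round]; 14 /i/ → [+round]; bound reached.
Targets with no active source: positions 1 2 3 4 10 15 16 17 18 stay [-round].

5 6 7 8 9 11 12 13 14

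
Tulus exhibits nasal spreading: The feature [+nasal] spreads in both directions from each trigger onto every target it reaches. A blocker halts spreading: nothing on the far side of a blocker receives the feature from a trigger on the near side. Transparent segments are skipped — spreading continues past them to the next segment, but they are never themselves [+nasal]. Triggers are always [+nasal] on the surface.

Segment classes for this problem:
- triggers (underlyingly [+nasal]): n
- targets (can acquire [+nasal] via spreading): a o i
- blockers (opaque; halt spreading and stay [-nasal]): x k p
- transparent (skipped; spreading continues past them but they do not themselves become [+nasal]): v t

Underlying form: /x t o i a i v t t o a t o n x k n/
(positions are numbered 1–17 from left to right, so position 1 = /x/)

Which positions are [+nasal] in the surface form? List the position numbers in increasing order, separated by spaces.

From /n/ at 14 rightward: 15 /x/ blocks.
From /n/ at 14 leftward: 13 /o/ → [+nasal]; 12 /t/ transparent; 11 /a/ → [+nasal]; 10 /o/ → [+nasal]; 9 /t/ transparent; 8 /t/ transparent; 7 /v/ transparent; 6 /i/ → [+nasal]; 5 /a/ → [+nasal]; 4 /i/ → [+nasal]; 3 /o/ → [+nasal]; 2 /t/ transparent; 1 /x/ blocks.
From /n/ at 17 rightward: word edge.
From /n/ at 17 leftward: 16 /k/ blocks.

3 4 5 6 10 11 13 14 17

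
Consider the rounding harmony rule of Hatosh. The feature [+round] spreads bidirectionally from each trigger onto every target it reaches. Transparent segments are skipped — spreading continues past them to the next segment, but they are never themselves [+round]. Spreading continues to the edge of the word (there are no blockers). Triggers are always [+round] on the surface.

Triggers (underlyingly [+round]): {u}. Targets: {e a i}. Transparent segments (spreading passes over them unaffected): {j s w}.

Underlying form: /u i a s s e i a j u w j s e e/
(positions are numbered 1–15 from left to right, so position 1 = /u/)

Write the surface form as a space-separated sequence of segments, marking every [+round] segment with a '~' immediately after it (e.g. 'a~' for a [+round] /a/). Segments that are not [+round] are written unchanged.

u~ i~ a~ s s e~ i~ a~ j u~ w j s e~ e~

From /u/ at 1 rightward: 2 /i/ → [+round]; 3 /a/ → [+round]; 4 /s/ transparent; 5 /s/ transparent; 6 /e/ → [+round]; 7 /i/ → [+round]; 8 /a/ → [+round]; 9 /j/ transparent; 10 /u/ is itself a trigger — this domain ends here.
From /u/ at 1 leftward: word edge.
From /u/ at 10 rightward: 11 /w/ transparent; 12 /j/ transparent; 13 /s/ transparent; 14 /e/ → [+round]; 15 /e/ → [+round]; word edge.
From /u/ at 10 leftward: 9 /j/ transparent; 8 /a/ → [+round]; 7 /i/ → [+round]; 6 /e/ → [+round]; 5 /s/ transparent; 4 /s/ transparent; 3 /a/ → [+round]; 2 /i/ → [+round]; 1 /u/ is itself a trigger — this domain ends here.
[+round] positions on the surface: 1 2 3 6 7 8 10 14 15.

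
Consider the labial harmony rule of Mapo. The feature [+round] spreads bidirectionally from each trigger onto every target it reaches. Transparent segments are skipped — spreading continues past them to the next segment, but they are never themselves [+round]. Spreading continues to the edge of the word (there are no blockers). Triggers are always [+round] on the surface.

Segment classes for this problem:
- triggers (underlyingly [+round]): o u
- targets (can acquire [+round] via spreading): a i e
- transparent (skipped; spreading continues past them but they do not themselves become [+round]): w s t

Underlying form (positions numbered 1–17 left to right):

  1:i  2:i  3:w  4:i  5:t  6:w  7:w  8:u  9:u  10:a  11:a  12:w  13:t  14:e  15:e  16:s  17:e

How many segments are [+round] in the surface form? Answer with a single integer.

10

From /u/ at 8 rightward: 9 /u/ is itself a trigger — this domain ends here.
From /u/ at 8 leftward: 7 /w/ transparent; 6 /w/ transparent; 5 /t/ transparent; 4 /i/ → [+round]; 3 /w/ transparent; 2 /i/ → [+round]; 1 /i/ → [+round]; word edge.
From /u/ at 9 rightward: 10 /a/ → [+round]; 11 /a/ → [+round]; 12 /w/ transparent; 13 /t/ transparent; 14 /e/ → [+round]; 15 /e/ → [+round]; 16 /s/ transparent; 17 /e/ → [+round]; word edge.
From /u/ at 9 leftward: 8 /u/ is itself a trigger — this domain ends here.
[+round] positions on the surface: 1 2 4 8 9 10 11 14 15 17.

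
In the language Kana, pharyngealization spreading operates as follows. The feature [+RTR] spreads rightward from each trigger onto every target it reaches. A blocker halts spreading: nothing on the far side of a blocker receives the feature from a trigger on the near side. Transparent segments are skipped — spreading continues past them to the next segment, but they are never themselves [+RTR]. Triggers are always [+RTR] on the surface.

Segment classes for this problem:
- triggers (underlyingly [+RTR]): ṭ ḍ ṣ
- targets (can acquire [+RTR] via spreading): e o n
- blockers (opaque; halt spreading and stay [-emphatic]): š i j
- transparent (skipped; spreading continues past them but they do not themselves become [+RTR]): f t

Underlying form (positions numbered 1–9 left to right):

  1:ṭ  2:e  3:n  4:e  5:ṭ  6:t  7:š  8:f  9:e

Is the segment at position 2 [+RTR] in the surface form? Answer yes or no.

yes

From /ṭ/ at 1 rightward: 2 /e/ → [+RTR]; 3 /n/ → [+RTR]; 4 /e/ → [+RTR]; 5 /ṭ/ is itself a trigger — this domain ends here.
From /ṭ/ at 5 rightward: 6 /t/ transparent; 7 /š/ blocks.
Target with no active source: position 9 stays [-emphatic].
[+RTR] positions on the surface: 1 2 3 4 5.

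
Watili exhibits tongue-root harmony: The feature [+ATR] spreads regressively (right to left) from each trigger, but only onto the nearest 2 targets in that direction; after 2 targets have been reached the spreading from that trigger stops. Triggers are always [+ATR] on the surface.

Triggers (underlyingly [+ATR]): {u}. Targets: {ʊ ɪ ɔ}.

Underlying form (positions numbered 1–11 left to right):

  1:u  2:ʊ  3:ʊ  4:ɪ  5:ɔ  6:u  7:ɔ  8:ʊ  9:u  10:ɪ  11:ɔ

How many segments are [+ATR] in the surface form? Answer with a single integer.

7

From /u/ at 1 leftward: word edge.
From /u/ at 6 leftward: 5 /ɔ/ → [+ATR]; 4 /ɪ/ → [+ATR]; bound reached.
From /u/ at 9 leftward: 8 /ʊ/ → [+ATR]; 7 /ɔ/ → [+ATR]; bound reached.
Targets with no active source: positions 2 3 10 11 stay [-ATR].
[+ATR] positions on the surface: 1 4 5 6 7 8 9.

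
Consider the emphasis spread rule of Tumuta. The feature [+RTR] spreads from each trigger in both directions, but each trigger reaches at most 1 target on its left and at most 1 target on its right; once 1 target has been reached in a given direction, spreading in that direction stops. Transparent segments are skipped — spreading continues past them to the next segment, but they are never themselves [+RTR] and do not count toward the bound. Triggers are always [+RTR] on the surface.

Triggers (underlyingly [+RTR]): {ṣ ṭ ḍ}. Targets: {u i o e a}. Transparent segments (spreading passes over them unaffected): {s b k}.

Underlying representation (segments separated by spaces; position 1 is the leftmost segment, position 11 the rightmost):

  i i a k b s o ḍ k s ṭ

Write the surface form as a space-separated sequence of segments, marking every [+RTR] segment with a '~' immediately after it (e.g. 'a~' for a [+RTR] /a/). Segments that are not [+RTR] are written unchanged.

From /ḍ/ at 8 rightward: 9 /k/ transparent; 10 /s/ transparent; 11 /ṭ/ is itself a trigger — this domain ends here.
From /ḍ/ at 8 leftward: 7 /o/ → [+RTR]; bound reached.
From /ṭ/ at 11 rightward: word edge.
From /ṭ/ at 11 leftward: 10 /s/ transparent; 9 /k/ transparent; 8 /ḍ/ is itself a trigger — this domain ends here.
Targets with no active source: positions 1 2 3 stay [-emphatic].
[+RTR] positions on the surface: 7 8 11.

i i a k b s o~ ḍ~ k s ṭ~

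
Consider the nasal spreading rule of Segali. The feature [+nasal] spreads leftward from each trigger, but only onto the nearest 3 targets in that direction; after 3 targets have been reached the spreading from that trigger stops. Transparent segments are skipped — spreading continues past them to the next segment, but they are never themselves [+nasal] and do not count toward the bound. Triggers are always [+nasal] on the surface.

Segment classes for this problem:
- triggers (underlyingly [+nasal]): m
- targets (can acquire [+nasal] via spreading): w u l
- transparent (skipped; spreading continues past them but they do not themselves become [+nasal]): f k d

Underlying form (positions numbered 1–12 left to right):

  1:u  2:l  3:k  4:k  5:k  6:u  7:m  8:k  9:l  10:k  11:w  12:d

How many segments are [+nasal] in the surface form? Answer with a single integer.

4

From /m/ at 7 leftward: 6 /u/ → [+nasal]; 5 /k/ transparent; 4 /k/ transparent; 3 /k/ transparent; 2 /l/ → [+nasal]; 1 /u/ → [+nasal]; bound reached.
Targets with no active source: positions 9 11 stay [-nasal].
[+nasal] positions on the surface: 1 2 6 7.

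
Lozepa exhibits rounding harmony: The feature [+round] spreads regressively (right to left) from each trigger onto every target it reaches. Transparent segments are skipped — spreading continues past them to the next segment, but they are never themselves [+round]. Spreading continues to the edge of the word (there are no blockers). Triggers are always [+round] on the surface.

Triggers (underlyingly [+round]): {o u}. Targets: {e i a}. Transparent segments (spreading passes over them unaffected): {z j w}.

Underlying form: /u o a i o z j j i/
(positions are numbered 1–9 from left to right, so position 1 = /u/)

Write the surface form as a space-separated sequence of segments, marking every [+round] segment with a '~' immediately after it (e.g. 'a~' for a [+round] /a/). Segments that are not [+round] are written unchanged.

From /u/ at 1 leftward: word edge.
From /o/ at 2 leftward: 1 /u/ is itself a trigger — this domain ends here.
From /o/ at 5 leftward: 4 /i/ → [+round]; 3 /a/ → [+round]; 2 /o/ is itself a trigger — this domain ends here.
Target with no active source: position 9 stays [-round].
[+round] positions on the surface: 1 2 3 4 5.

u~ o~ a~ i~ o~ z j j i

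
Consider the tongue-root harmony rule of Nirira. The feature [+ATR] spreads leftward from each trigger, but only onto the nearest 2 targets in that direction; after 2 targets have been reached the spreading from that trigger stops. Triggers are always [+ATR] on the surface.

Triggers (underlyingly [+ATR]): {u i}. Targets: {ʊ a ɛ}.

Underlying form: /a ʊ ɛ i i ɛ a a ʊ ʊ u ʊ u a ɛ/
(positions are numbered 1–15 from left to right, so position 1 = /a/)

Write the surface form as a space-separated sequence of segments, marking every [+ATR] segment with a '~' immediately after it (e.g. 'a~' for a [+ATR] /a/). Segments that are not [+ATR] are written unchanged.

a ʊ~ ɛ~ i~ i~ ɛ a a ʊ~ ʊ~ u~ ʊ~ u~ a ɛ

From /i/ at 4 leftward: 3 /ɛ/ → [+ATR]; 2 /ʊ/ → [+ATR]; bound reached.
From /i/ at 5 leftward: 4 /i/ is itself a trigger — this domain ends here.
From /u/ at 11 leftward: 10 /ʊ/ → [+ATR]; 9 /ʊ/ → [+ATR]; bound reached.
From /u/ at 13 leftward: 12 /ʊ/ → [+ATR]; 11 /u/ is itself a trigger — this domain ends here.
Targets with no active source: positions 1 6 7 8 14 15 stay [-ATR].
[+ATR] positions on the surface: 2 3 4 5 9 10 11 12 13.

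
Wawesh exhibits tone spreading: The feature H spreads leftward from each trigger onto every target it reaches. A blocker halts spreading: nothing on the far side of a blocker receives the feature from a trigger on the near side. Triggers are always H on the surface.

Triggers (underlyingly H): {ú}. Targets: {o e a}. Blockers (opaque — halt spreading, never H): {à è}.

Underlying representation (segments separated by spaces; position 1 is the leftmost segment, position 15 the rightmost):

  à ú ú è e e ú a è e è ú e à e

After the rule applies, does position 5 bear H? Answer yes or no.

yes

From /ú/ at 2 leftward: 1 /à/ blocks.
From /ú/ at 3 leftward: 2 /ú/ is itself a trigger — this domain ends here.
From /ú/ at 7 leftward: 6 /e/ → H; 5 /e/ → H; 4 /è/ blocks.
From /ú/ at 12 leftward: 11 /è/ blocks.
Targets with no active source: positions 8 10 13 15 stay [-high tone].
H positions on the surface: 2 3 5 6 7 12.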